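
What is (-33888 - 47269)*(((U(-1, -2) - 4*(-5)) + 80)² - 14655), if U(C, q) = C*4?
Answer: 441412923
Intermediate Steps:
U(C, q) = 4*C
(-33888 - 47269)*(((U(-1, -2) - 4*(-5)) + 80)² - 14655) = (-33888 - 47269)*(((4*(-1) - 4*(-5)) + 80)² - 14655) = -81157*(((-4 + 20) + 80)² - 14655) = -81157*((16 + 80)² - 14655) = -81157*(96² - 14655) = -81157*(9216 - 14655) = -81157*(-5439) = 441412923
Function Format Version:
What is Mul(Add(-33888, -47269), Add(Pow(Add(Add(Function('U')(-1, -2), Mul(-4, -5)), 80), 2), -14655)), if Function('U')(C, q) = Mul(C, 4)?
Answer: 441412923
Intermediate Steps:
Function('U')(C, q) = Mul(4, C)
Mul(Add(-33888, -47269), Add(Pow(Add(Add(Function('U')(-1, -2), Mul(-4, -5)), 80), 2), -14655)) = Mul(Add(-33888, -47269), Add(Pow(Add(Add(Mul(4, -1), Mul(-4, -5)), 80), 2), -14655)) = Mul(-81157, Add(Pow(Add(Add(-4, 20), 80), 2), -14655)) = Mul(-81157, Add(Pow(Add(16, 80), 2), -14655)) = Mul(-81157, Add(Pow(96, 2), -14655)) = Mul(-81157, Add(9216, -14655)) = Mul(-81157, -5439) = 441412923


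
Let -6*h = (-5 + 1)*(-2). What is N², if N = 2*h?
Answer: 64/9 ≈ 7.1111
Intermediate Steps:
h = -4/3 (h = -(-5 + 1)*(-2)/6 = -(-2)*(-2)/3 = -⅙*8 = -4/3 ≈ -1.3333)
N = -8/3 (N = 2*(-4/3) = -8/3 ≈ -2.6667)
N² = (-8/3)² = 64/9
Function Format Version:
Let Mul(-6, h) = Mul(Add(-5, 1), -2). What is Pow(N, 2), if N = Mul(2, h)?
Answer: Rational(64, 9) ≈ 7.1111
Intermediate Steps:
h = Rational(-4, 3) (h = Mul(Rational(-1, 6), Mul(Add(-5, 1), -2)) = Mul(Rational(-1, 6), Mul(-4, -2)) = Mul(Rational(-1, 6), 8) = Rational(-4, 3) ≈ -1.3333)
N = Rational(-8, 3) (N = Mul(2, Rational(-4, 3)) = Rational(-8, 3) ≈ -2.6667)
Pow(N, 2) = Pow(Rational(-8, 3), 2) = Rational(64, 9)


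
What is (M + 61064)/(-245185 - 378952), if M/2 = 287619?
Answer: -636302/624137 ≈ -1.0195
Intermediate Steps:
M = 575238 (M = 2*287619 = 575238)
(M + 61064)/(-245185 - 378952) = (575238 + 61064)/(-245185 - 378952) = 636302/(-624137) = 636302*(-1/624137) = -636302/624137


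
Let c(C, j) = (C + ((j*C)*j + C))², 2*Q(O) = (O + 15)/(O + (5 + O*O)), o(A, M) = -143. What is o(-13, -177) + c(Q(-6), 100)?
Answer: 2025634906/1225 ≈ 1.6536e+6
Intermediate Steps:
Q(O) = (15 + O)/(2*(5 + O + O²)) (Q(O) = ((O + 15)/(O + (5 + O*O)))/2 = ((15 + O)/(O + (5 + O²)))/2 = ((15 + O)/(5 + O + O²))/2 = (15 + O)/(2*(5 + O + O²)))
c(C, j) = (2*C + C*j²)² (c(C, j) = (C + ((C*j)*j + C))² = (C + (C*j² + C))² = (C + (C + C*j²))² = (2*C + C*j²)²)
o(-13, -177) + c(Q(-6), 100) = -143 + ((15 - 6)/(2*(5 - 6 + (-6)²)))²*(2 + 100²)² = -143 + ((½)*9/(5 - 6 + 36))²*(2 + 10000)² = -143 + ((½)*9/35)²*10002² = -143 + ((½)*(1/35)*9)²*100040004 = -143 + (9/70)²*100040004 = -143 + (81/4900)*100040004 = -143 + 2025810081/1225 = 2025634906/1225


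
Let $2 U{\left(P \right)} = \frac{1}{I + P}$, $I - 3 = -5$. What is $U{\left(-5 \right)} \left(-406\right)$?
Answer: $29$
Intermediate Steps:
$I = -2$ ($I = 3 - 5 = -2$)
$U{\left(P \right)} = \frac{1}{2 \left(-2 + P\right)}$
$U{\left(-5 \right)} \left(-406\right) = \frac{1}{2 \left(-2 - 5\right)} \left(-406\right) = \frac{1}{2 \left(-7\right)} \left(-406\right) = \frac{1}{2} \left(- \frac{1}{7}\right) \left(-406\right) = \left(- \frac{1}{14}\right) \left(-406\right) = 29$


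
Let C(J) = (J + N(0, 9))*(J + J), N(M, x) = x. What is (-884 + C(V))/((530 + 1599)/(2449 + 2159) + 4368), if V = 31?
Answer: 387072/1059467 ≈ 0.36535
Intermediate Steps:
C(J) = 2*J*(9 + J) (C(J) = (J + 9)*(J + J) = (9 + J)*(2*J) = 2*J*(9 + J))
(-884 + C(V))/((530 + 1599)/(2449 + 2159) + 4368) = (-884 + 2*31*(9 + 31))/((530 + 1599)/(2449 + 2159) + 4368) = (-884 + 2*31*40)/(2129/4608 + 4368) = (-884 + 2480)/(2129*(1/4608) + 4368) = 1596/(2129/4608 + 4368) = 1596/(20129873/4608) = 1596*(4608/20129873) = 387072/1059467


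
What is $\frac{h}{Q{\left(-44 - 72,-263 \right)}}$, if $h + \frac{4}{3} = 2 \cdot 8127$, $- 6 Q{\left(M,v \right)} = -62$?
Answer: $\frac{48758}{31} \approx 1572.8$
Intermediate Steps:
$Q{\left(M,v \right)} = \frac{31}{3}$ ($Q{\left(M,v \right)} = \left(- \frac{1}{6}\right) \left(-62\right) = \frac{31}{3}$)
$h = \frac{48758}{3}$ ($h = - \frac{4}{3} + 2 \cdot 8127 = - \frac{4}{3} + 16254 = \frac{48758}{3} \approx 16253.0$)
$\frac{h}{Q{\left(-44 - 72,-263 \right)}} = \frac{48758}{3 \cdot \frac{31}{3}} = \frac{48758}{3} \cdot \frac{3}{31} = \frac{48758}{31}$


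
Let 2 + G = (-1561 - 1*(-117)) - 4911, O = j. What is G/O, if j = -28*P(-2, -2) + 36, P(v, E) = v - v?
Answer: -2119/12 ≈ -176.58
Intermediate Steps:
P(v, E) = 0
j = 36 (j = -28*0 + 36 = 0 + 36 = 36)
O = 36
G = -6357 (G = -2 + ((-1561 - 1*(-117)) - 4911) = -2 + ((-1561 + 117) - 4911) = -2 + (-1444 - 4911) = -2 - 6355 = -6357)
G/O = -6357/36 = -6357*1/36 = -2119/12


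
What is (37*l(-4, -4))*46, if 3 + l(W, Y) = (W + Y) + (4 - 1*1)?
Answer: -13616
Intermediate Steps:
l(W, Y) = W + Y (l(W, Y) = -3 + ((W + Y) + (4 - 1*1)) = -3 + ((W + Y) + (4 - 1)) = -3 + ((W + Y) + 3) = -3 + (3 + W + Y) = W + Y)
(37*l(-4, -4))*46 = (37*(-4 - 4))*46 = (37*(-8))*46 = -296*46 = -13616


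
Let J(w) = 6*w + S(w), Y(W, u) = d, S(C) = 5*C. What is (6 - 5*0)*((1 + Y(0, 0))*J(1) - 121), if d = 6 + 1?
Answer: -198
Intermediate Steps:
d = 7
Y(W, u) = 7
J(w) = 11*w (J(w) = 6*w + 5*w = 11*w)
(6 - 5*0)*((1 + Y(0, 0))*J(1) - 121) = (6 - 5*0)*((1 + 7)*(11*1) - 121) = (6 + 0)*(8*11 - 121) = 6*(88 - 121) = 6*(-33) = -198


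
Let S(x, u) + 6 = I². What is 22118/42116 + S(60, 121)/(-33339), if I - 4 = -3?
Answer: 368801291/702052662 ≈ 0.52532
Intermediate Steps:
I = 1 (I = 4 - 3 = 1)
S(x, u) = -5 (S(x, u) = -6 + 1² = -6 + 1 = -5)
22118/42116 + S(60, 121)/(-33339) = 22118/42116 - 5/(-33339) = 22118*(1/42116) - 5*(-1/33339) = 11059/21058 + 5/33339 = 368801291/702052662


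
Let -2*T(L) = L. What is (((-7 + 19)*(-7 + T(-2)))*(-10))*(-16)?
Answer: -11520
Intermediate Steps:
T(L) = -L/2
(((-7 + 19)*(-7 + T(-2)))*(-10))*(-16) = (((-7 + 19)*(-7 - ½*(-2)))*(-10))*(-16) = ((12*(-7 + 1))*(-10))*(-16) = ((12*(-6))*(-10))*(-16) = -72*(-10)*(-16) = 720*(-16) = -11520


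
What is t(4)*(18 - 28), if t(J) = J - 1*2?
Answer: -20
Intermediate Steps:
t(J) = -2 + J (t(J) = J - 2 = -2 + J)
t(4)*(18 - 28) = (-2 + 4)*(18 - 28) = 2*(-10) = -20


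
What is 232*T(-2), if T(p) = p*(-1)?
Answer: 464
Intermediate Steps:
T(p) = -p
232*T(-2) = 232*(-1*(-2)) = 232*2 = 464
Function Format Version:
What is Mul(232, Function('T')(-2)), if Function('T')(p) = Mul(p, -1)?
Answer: 464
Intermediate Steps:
Function('T')(p) = Mul(-1, p)
Mul(232, Function('T')(-2)) = Mul(232, Mul(-1, -2)) = Mul(232, 2) = 464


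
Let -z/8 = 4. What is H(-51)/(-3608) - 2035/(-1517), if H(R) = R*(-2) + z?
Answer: 2385/1804 ≈ 1.3221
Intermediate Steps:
z = -32 (z = -8*4 = -32)
H(R) = -32 - 2*R (H(R) = R*(-2) - 32 = -2*R - 32 = -32 - 2*R)
H(-51)/(-3608) - 2035/(-1517) = (-32 - 2*(-51))/(-3608) - 2035/(-1517) = (-32 + 102)*(-1/3608) - 2035*(-1/1517) = 70*(-1/3608) + 55/41 = -35/1804 + 55/41 = 2385/1804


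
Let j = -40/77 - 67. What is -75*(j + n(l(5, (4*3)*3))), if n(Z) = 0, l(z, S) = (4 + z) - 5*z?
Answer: 389925/77 ≈ 5064.0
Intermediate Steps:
j = -5199/77 (j = -40*1/77 - 67 = -40/77 - 67 = -5199/77 ≈ -67.520)
l(z, S) = 4 - 4*z
-75*(j + n(l(5, (4*3)*3))) = -75*(-5199/77 + 0) = -75*(-5199/77) = 389925/77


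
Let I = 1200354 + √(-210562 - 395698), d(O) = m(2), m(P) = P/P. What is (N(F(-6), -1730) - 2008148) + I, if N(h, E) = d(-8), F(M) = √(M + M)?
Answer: -807793 + 2*I*√151565 ≈ -8.0779e+5 + 778.63*I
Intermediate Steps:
m(P) = 1
d(O) = 1
F(M) = √2*√M (F(M) = √(2*M) = √2*√M)
N(h, E) = 1
I = 1200354 + 2*I*√151565 (I = 1200354 + √(-606260) = 1200354 + 2*I*√151565 ≈ 1.2004e+6 + 778.63*I)
(N(F(-6), -1730) - 2008148) + I = (1 - 2008148) + (1200354 + 2*I*√151565) = -2008147 + (1200354 + 2*I*√151565) = -807793 + 2*I*√151565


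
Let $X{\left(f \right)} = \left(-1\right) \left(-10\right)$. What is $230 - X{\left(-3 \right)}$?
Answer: $220$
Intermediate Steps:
$X{\left(f \right)} = 10$
$230 - X{\left(-3 \right)} = 230 - 10 = 220$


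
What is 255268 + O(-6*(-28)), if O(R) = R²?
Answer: 283492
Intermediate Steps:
255268 + O(-6*(-28)) = 255268 + (-6*(-28))² = 255268 + 168² = 255268 + 28224 = 283492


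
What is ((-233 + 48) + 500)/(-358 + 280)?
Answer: -105/26 ≈ -4.0385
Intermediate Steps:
((-233 + 48) + 500)/(-358 + 280) = (-185 + 500)/(-78) = 315*(-1/78) = -105/26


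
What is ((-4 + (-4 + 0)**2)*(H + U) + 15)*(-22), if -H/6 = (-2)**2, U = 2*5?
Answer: 3366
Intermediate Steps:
U = 10
H = -24 (H = -6*(-2)**2 = -6*4 = -24)
((-4 + (-4 + 0)**2)*(H + U) + 15)*(-22) = ((-4 + (-4 + 0)**2)*(-24 + 10) + 15)*(-22) = ((-4 + (-4)**2)*(-14) + 15)*(-22) = ((-4 + 16)*(-14) + 15)*(-22) = (12*(-14) + 15)*(-22) = (-168 + 15)*(-22) = -153*(-22) = 3366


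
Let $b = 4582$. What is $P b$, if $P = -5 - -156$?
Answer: $691882$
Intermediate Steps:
$P = 151$ ($P = -5 + 156 = 151$)
$P b = 151 \cdot 4582 = 691882$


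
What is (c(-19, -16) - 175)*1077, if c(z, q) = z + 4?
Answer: -204630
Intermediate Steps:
c(z, q) = 4 + z
(c(-19, -16) - 175)*1077 = ((4 - 19) - 175)*1077 = (-15 - 175)*1077 = -190*1077 = -204630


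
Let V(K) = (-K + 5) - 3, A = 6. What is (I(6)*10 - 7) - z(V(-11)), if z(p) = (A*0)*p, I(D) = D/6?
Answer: 3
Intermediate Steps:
I(D) = D/6 (I(D) = D*(⅙) = D/6)
V(K) = 2 - K (V(K) = (5 - K) - 3 = 2 - K)
z(p) = 0 (z(p) = (6*0)*p = 0*p = 0)
(I(6)*10 - 7) - z(V(-11)) = (((⅙)*6)*10 - 7) - 1*0 = (1*10 - 7) + 0 = (10 - 7) + 0 = 3 + 0 = 3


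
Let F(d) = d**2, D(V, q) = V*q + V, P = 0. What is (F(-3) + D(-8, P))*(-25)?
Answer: -25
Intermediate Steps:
D(V, q) = V + V*q
(F(-3) + D(-8, P))*(-25) = ((-3)**2 - 8*(1 + 0))*(-25) = (9 - 8*1)*(-25) = (9 - 8)*(-25) = 1*(-25) = -25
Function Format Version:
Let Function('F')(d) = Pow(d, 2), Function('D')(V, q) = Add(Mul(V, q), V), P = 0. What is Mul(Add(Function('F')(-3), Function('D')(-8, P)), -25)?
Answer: -25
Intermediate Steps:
Function('D')(V, q) = Add(V, Mul(V, q))
Mul(Add(Function('F')(-3), Function('D')(-8, P)), -25) = Mul(Add(Pow(-3, 2), Mul(-8, Add(1, 0))), -25) = Mul(Add(9, Mul(-8, 1)), -25) = Mul(Add(9, -8), -25) = Mul(1, -25) = -25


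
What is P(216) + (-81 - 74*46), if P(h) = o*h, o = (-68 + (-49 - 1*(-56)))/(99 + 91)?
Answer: -337663/95 ≈ -3554.3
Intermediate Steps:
o = -61/190 (o = (-68 + (-49 + 56))/190 = (-68 + 7)*(1/190) = -61*1/190 = -61/190 ≈ -0.32105)
P(h) = -61*h/190
P(216) + (-81 - 74*46) = -61/190*216 + (-81 - 74*46) = -6588/95 + (-81 - 3404) = -6588/95 - 3485 = -337663/95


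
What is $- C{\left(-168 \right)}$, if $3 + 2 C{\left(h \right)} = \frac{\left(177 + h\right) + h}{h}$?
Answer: $\frac{115}{112} \approx 1.0268$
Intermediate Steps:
$C{\left(h \right)} = - \frac{3}{2} + \frac{177 + 2 h}{2 h}$ ($C{\left(h \right)} = - \frac{3}{2} + \frac{\left(\left(177 + h\right) + h\right) \frac{1}{h}}{2} = - \frac{3}{2} + \frac{\left(177 + 2 h\right) \frac{1}{h}}{2} = - \frac{3}{2} + \frac{\frac{1}{h} \left(177 + 2 h\right)}{2} = - \frac{3}{2} + \frac{177 + 2 h}{2 h}$)
$- C{\left(-168 \right)} = - \frac{177 - -168}{2 \left(-168\right)} = - \frac{\left(-1\right) \left(177 + 168\right)}{2 \cdot 168} = - \frac{\left(-1\right) 345}{2 \cdot 168} = \left(-1\right) \left(- \frac{115}{112}\right) = \frac{115}{112}$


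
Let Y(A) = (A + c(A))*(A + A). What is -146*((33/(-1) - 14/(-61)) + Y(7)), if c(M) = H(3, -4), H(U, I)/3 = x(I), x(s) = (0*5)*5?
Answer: -580934/61 ≈ -9523.5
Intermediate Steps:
x(s) = 0 (x(s) = 0*5 = 0)
H(U, I) = 0 (H(U, I) = 3*0 = 0)
c(M) = 0
Y(A) = 2*A**2 (Y(A) = (A + 0)*(A + A) = A*(2*A) = 2*A**2)
-146*((33/(-1) - 14/(-61)) + Y(7)) = -146*((33/(-1) - 14/(-61)) + 2*7**2) = -146*((33*(-1) - 14*(-1/61)) + 2*49) = -146*((-33 + 14/61) + 98) = -146*(-1999/61 + 98) = -146*3979/61 = -580934/61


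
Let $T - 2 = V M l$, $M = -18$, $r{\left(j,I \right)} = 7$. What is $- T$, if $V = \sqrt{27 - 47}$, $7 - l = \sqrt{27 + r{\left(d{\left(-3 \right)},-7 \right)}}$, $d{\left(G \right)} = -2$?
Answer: $-2 + 36 i \sqrt{5} \left(7 - \sqrt{34}\right) \approx -2.0 + 94.107 i$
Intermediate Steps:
$l = 7 - \sqrt{34}$ ($l = 7 - \sqrt{27 + 7} = 7 - \sqrt{34} \approx 1.169$)
$V = 2 i \sqrt{5}$ ($V = \sqrt{-20} = 2 i \sqrt{5} \approx 4.4721 i$)
$T = 2 - 36 i \sqrt{5} \left(7 - \sqrt{34}\right)$ ($T = 2 + 2 i \sqrt{5} \left(-18\right) \left(7 - \sqrt{34}\right) = 2 + - 36 i \sqrt{5} \left(7 - \sqrt{34}\right) = 2 - 36 i \sqrt{5} \left(7 - \sqrt{34}\right) \approx 2.0 - 94.107 i$)
$- T = - (2 + 36 i \sqrt{5} \left(-7 + \sqrt{34}\right)) = -2 - 36 i \sqrt{5} \left(-7 + \sqrt{34}\right)$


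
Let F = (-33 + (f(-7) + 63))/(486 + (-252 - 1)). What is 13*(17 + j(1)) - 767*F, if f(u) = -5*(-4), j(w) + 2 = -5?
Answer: -8060/233 ≈ -34.592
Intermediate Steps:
j(w) = -7 (j(w) = -2 - 5 = -7)
f(u) = 20
F = 50/233 (F = (-33 + (20 + 63))/(486 + (-252 - 1)) = (-33 + 83)/(486 - 253) = 50/233 ≈ 0.21459)
13*(17 + j(1)) - 767*F = 13*(17 - 7) - 767*50/233 = 13*10 - 38350/233 = 130 - 38350/233 = -8060/233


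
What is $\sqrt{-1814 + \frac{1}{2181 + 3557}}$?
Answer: $\frac{i \sqrt{59725298478}}{5738} \approx 42.591 i$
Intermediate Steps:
$\sqrt{-1814 + \frac{1}{2181 + 3557}} = \sqrt{-1814 + \frac{1}{5738}} = \sqrt{- \frac{10408731}{5738}} = \frac{i \sqrt{59725298478}}{5738}$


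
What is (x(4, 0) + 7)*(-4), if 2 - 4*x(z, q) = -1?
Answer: -31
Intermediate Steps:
x(z, q) = ¾ (x(z, q) = ½ - ¼*(-1) = ½ + ¼ = ¾)
(x(4, 0) + 7)*(-4) = (¾ + 7)*(-4) = (31/4)*(-4) = -31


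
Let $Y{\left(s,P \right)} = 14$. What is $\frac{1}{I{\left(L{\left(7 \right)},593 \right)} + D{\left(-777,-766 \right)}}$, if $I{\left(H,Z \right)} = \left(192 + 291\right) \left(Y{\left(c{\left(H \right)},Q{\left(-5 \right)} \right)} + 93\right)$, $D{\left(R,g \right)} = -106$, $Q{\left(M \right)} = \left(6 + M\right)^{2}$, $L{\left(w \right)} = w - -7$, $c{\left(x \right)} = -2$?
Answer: $\frac{1}{51575} \approx 1.9389 \cdot 10^{-5}$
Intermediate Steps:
$L{\left(w \right)} = 7 + w$ ($L{\left(w \right)} = w + 7 = 7 + w$)
$I{\left(H,Z \right)} = 51681$ ($I{\left(H,Z \right)} = \left(192 + 291\right) \left(14 + 93\right) = 483 \cdot 107 = 51681$)
$\frac{1}{I{\left(L{\left(7 \right)},593 \right)} + D{\left(-777,-766 \right)}} = \frac{1}{51681 - 106} = \frac{1}{51575}$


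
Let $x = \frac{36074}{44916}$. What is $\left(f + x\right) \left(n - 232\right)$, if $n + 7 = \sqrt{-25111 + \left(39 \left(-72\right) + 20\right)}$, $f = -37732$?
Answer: $\frac{202520765341}{22458} - \frac{847367219 i \sqrt{27899}}{22458} \approx 9.0178 \cdot 10^{6} - 6.3022 \cdot 10^{6} i$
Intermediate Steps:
$x = \frac{18037}{22458}$ ($x = 36074 \cdot \frac{1}{44916} = \frac{18037}{22458} \approx 0.80314$)
$n = -7 + i \sqrt{27899}$ ($n = -7 + \sqrt{-25111 + \left(39 \left(-72\right) + 20\right)} = -7 + \sqrt{-25111 + \left(-2808 + 20\right)} = -7 + \sqrt{-25111 - 2788} = -7 + \sqrt{-27899} = -7 + i \sqrt{27899} \approx -7.0 + 167.03 i$)
$\left(f + x\right) \left(n - 232\right) = \left(-37732 + \frac{18037}{22458}\right) \left(\left(-7 + i \sqrt{27899}\right) - 232\right) = - \frac{847367219 \left(-239 + i \sqrt{27899}\right)}{22458} = \frac{202520765341}{22458} - \frac{847367219 i \sqrt{27899}}{22458}$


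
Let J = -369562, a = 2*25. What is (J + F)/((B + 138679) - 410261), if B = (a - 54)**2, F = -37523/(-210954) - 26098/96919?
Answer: 7555863529987867/5552289271856916 ≈ 1.3609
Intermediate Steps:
a = 50
F = -1868785855/20445450726 (F = -37523*(-1/210954) - 26098*1/96919 = 37523/210954 - 26098/96919 = -1868785855/20445450726 ≈ -0.091403)
B = 16 (B = (50 - 54)**2 = (-4)**2 = 16)
(J + F)/((B + 138679) - 410261) = (-369562 - 1868785855/20445450726)/((16 + 138679) - 410261) = -7555863529987867/(20445450726*(138695 - 410261)) = -7555863529987867/20445450726/(-271566) = -7555863529987867/20445450726*(-1/271566) = 7555863529987867/5552289271856916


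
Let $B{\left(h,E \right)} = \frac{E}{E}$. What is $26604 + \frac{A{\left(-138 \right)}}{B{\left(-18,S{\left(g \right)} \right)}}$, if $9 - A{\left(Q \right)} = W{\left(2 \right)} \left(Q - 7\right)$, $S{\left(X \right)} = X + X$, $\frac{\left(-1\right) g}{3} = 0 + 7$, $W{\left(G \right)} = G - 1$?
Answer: $26758$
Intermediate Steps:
$W{\left(G \right)} = -1 + G$
$g = -21$ ($g = - 3 \left(0 + 7\right) = \left(-3\right) 7 = -21$)
$S{\left(X \right)} = 2 X$
$B{\left(h,E \right)} = 1$
$A{\left(Q \right)} = 16 - Q$ ($A{\left(Q \right)} = 9 - \left(-1 + 2\right) \left(Q - 7\right) = 9 - 1 \left(-7 + Q\right) = 9 - \left(-7 + Q\right) = 16 - Q$)
$26604 + \frac{A{\left(-138 \right)}}{B{\left(-18,S{\left(g \right)} \right)}} = 26604 + \frac{16 - -138}{1} = 26604 + \left(16 + 138\right) 1 = 26604 + 154 \cdot 1 = 26604 + 154 = 26758$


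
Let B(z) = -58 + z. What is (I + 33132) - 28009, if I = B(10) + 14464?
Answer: 19539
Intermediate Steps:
I = 14416 (I = (-58 + 10) + 14464 = -48 + 14464 = 14416)
(I + 33132) - 28009 = (14416 + 33132) - 28009 = 47548 - 28009 = 19539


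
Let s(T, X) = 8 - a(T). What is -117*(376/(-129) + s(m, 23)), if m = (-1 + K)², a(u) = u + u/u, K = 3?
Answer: -429/43 ≈ -9.9767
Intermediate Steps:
a(u) = 1 + u (a(u) = u + 1 = 1 + u)
m = 4 (m = (-1 + 3)² = 2² = 4)
s(T, X) = 7 - T (s(T, X) = 8 - (1 + T) = 8 + (-1 - T) = 7 - T)
-117*(376/(-129) + s(m, 23)) = -117*(376/(-129) + (7 - 1*4)) = -117*(376*(-1/129) + (7 - 4)) = -117*(-376/129 + 3) = -117*11/129 = -429/43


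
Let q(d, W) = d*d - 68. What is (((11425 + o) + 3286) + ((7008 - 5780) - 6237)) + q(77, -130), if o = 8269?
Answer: 23832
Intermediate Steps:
q(d, W) = -68 + d² (q(d, W) = d² - 68 = -68 + d²)
(((11425 + o) + 3286) + ((7008 - 5780) - 6237)) + q(77, -130) = (((11425 + 8269) + 3286) + ((7008 - 5780) - 6237)) + (-68 + 77²) = ((19694 + 3286) + (1228 - 6237)) + (-68 + 5929) = (22980 - 5009) + 5861 = 17971 + 5861 = 23832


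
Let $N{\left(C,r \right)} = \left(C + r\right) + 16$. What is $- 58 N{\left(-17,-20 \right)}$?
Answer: $1218$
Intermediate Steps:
$N{\left(C,r \right)} = 16 + C + r$
$- 58 N{\left(-17,-20 \right)} = - 58 \left(16 - 17 - 20\right) = \left(-58\right) \left(-21\right) = 1218$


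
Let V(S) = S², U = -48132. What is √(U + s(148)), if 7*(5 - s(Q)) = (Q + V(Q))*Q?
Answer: 3*I*√2800455/7 ≈ 717.2*I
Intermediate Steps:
s(Q) = 5 - Q*(Q + Q²)/7 (s(Q) = 5 - (Q + Q²)*Q/7 = 5 - Q*(Q + Q²)/7)
√(U + s(148)) = √(-48132 + (5 - ⅐*148² - ⅐*148³)) = √(-48132 + (5 - ⅐*21904 - ⅐*3241792)) = √(-48132 + (5 - 21904/7 - 3241792/7)) = √(-48132 - 3263661/7) = √(-3600585/7) = 3*I*√2800455/7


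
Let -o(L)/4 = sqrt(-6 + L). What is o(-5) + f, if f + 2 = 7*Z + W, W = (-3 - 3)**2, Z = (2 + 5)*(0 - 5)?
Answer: -211 - 4*I*sqrt(11) ≈ -211.0 - 13.266*I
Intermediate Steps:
o(L) = -4*sqrt(-6 + L)
Z = -35 (Z = 7*(-5) = -35)
W = 36 (W = (-6)**2 = 36)
f = -211 (f = -2 + (7*(-35) + 36) = -2 + (-245 + 36) = -2 - 209 = -211)
o(-5) + f = -4*sqrt(-6 - 5) - 211 = -4*I*sqrt(11) - 211 = -211 - 4*I*sqrt(11)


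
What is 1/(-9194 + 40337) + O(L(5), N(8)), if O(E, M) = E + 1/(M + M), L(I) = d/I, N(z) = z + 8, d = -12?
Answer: -11803037/4982880 ≈ -2.3687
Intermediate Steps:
N(z) = 8 + z
L(I) = -12/I
O(E, M) = E + 1/(2*M)
1/(-9194 + 40337) + O(L(5), N(8)) = 1/(-9194 + 40337) + (-12/5 + 1/(2*(8 + 8))) = 1/31143 + (-12*⅕ + (½)/16) = 1/31143 + (-12/5 + (½)*(1/16)) = 1/31143 + (-12/5 + 1/32) = 1/31143 - 379/160 = -11803037/4982880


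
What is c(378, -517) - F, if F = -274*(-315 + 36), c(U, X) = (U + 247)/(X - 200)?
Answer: -54812407/717 ≈ -76447.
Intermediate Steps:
c(U, X) = (247 + U)/(-200 + X)
F = 76446 (F = -274*(-279) = 76446)
c(378, -517) - F = (247 + 378)/(-200 - 517) - 1*76446 = 625/(-717) - 76446 = -1/717*625 - 76446 = -625/717 - 76446 = -54812407/717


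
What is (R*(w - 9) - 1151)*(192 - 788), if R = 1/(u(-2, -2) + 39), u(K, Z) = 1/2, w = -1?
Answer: 54205604/79 ≈ 6.8615e+5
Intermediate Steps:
u(K, Z) = ½
R = 2/79 (R = 1/(½ + 39) = 1/(79/2) = 2/79 ≈ 0.025316)
(R*(w - 9) - 1151)*(192 - 788) = (2*(-1 - 9)/79 - 1151)*(192 - 788) = ((2/79)*(-10) - 1151)*(-596) = (-20/79 - 1151)*(-596) = -90949/79*(-596) = 54205604/79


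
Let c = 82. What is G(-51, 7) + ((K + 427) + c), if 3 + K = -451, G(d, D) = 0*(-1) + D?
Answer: 62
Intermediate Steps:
G(d, D) = D (G(d, D) = 0 + D = D)
K = -454 (K = -3 - 451 = -454)
G(-51, 7) + ((K + 427) + c) = 7 + ((-454 + 427) + 82) = 7 + (-27 + 82) = 7 + 55 = 62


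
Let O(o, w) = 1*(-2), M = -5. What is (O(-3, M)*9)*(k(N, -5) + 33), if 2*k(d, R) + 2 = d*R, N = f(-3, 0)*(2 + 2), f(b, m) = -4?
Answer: -1296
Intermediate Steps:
N = -16 (N = -4*(2 + 2) = -4*4 = -16)
k(d, R) = -1 + R*d/2 (k(d, R) = -1 + (d*R)/2 = -1 + (R*d)/2 = -1 + R*d/2)
O(o, w) = -2
(O(-3, M)*9)*(k(N, -5) + 33) = (-2*9)*((-1 + (1/2)*(-5)*(-16)) + 33) = -18*((-1 + 40) + 33) = -18*(39 + 33) = -18*72 = -1296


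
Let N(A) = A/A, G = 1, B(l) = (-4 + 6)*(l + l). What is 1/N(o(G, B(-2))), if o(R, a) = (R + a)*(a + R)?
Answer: 1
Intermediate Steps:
B(l) = 4*l (B(l) = 2*(2*l) = 4*l)
o(R, a) = (R + a)² (o(R, a) = (R + a)*(R + a) = (R + a)²)
N(A) = 1
1/N(o(G, B(-2))) = 1/1 = 1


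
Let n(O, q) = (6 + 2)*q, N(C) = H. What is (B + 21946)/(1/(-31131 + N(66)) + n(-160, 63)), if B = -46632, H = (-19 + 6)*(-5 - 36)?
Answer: -755342228/15421391 ≈ -48.980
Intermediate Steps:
H = 533 (H = -13*(-41) = 533)
N(C) = 533
n(O, q) = 8*q
(B + 21946)/(1/(-31131 + N(66)) + n(-160, 63)) = (-46632 + 21946)/(1/(-31131 + 533) + 8*63) = -24686/(1/(-30598) + 504) = -24686/(-1/30598 + 504) = -24686/15421391/30598 = -24686*30598/15421391 = -755342228/15421391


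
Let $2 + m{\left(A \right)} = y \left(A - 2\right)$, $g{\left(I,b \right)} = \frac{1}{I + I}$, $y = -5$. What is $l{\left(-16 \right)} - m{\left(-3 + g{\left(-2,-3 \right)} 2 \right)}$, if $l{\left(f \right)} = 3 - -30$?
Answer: $\frac{15}{2} \approx 7.5$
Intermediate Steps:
$g{\left(I,b \right)} = \frac{1}{2 I}$
$l{\left(f \right)} = 33$ ($l{\left(f \right)} = 3 + 30 = 33$)
$m{\left(A \right)} = 8 - 5 A$ ($m{\left(A \right)} = -2 - 5 \left(A - 2\right) = -2 - 5 \left(-2 + A\right) = -2 - \left(-10 + 5 A\right) = 8 - 5 A$)
$l{\left(-16 \right)} - m{\left(-3 + g{\left(-2,-3 \right)} 2 \right)} = 33 - \left(8 - 5 \left(-3 + \frac{1}{2 \left(-2\right)} 2\right)\right) = 33 - \left(8 - 5 \left(-3 + \frac{1}{2} \left(- \frac{1}{2}\right) 2\right)\right) = 33 - \left(8 - 5 \left(-3 - \frac{1}{2}\right)\right) = 33 - \left(8 - - \frac{35}{2}\right) = 33 - \left(8 + \frac{35}{2}\right) = 33 - \frac{51}{2} = \frac{15}{2}$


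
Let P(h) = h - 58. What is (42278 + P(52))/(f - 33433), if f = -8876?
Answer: -42272/42309 ≈ -0.99913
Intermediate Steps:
P(h) = -58 + h
(42278 + P(52))/(f - 33433) = (42278 + (-58 + 52))/(-8876 - 33433) = (42278 - 6)/(-42309) = 42272*(-1/42309) = -42272/42309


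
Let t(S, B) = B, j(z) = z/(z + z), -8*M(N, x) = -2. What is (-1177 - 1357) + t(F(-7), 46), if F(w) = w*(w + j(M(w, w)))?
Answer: -2488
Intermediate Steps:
M(N, x) = ¼ (M(N, x) = -⅛*(-2) = ¼)
j(z) = ½ (j(z) = z/((2*z)) = z*(1/(2*z)) = ½)
F(w) = w*(½ + w) (F(w) = w*(w + ½) = w*(½ + w))
(-1177 - 1357) + t(F(-7), 46) = (-1177 - 1357) + 46 = -2534 + 46 = -2488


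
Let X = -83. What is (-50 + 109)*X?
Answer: -4897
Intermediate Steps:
(-50 + 109)*X = (-50 + 109)*(-83) = 59*(-83) = -4897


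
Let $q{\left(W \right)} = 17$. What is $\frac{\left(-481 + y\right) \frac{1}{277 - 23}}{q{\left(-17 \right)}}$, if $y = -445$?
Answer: $- \frac{463}{2159} \approx -0.21445$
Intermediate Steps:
$\frac{\left(-481 + y\right) \frac{1}{277 - 23}}{q{\left(-17 \right)}} = \frac{\left(-481 - 445\right) \frac{1}{277 - 23}}{17} = - \frac{926}{254} \cdot \frac{1}{17} = \left(-926\right) \frac{1}{254} \cdot \frac{1}{17} = \left(- \frac{463}{127}\right) \frac{1}{17} = - \frac{463}{2159}$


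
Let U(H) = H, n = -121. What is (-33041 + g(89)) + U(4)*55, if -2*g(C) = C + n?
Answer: -32805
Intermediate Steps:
g(C) = 121/2 - C/2 (g(C) = -(C - 121)/2 = -(-121 + C)/2 = 121/2 - C/2)
(-33041 + g(89)) + U(4)*55 = (-33041 + (121/2 - ½*89)) + 4*55 = (-33041 + (121/2 - 89/2)) + 220 = (-33041 + 16) + 220 = -33025 + 220 = -32805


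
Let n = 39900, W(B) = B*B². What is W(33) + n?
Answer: 75837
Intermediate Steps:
W(B) = B³
W(33) + n = 33³ + 39900 = 35937 + 39900 = 75837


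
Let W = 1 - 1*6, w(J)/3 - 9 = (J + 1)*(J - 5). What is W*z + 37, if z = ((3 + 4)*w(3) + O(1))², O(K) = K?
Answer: -2383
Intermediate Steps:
w(J) = 27 + 3*(1 + J)*(-5 + J) (w(J) = 27 + 3*((J + 1)*(J - 5)) = 27 + 3*((1 + J)*(-5 + J)) = 27 + 3*(1 + J)*(-5 + J))
W = -5 (W = 1 - 6 = -5)
z = 484 (z = ((3 + 4)*(12 - 12*3 + 3*3²) + 1)² = (7*(12 - 36 + 3*9) + 1)² = (7*(12 - 36 + 27) + 1)² = (7*3 + 1)² = (21 + 1)² = 22² = 484)
W*z + 37 = -5*484 + 37 = -2420 + 37 = -2383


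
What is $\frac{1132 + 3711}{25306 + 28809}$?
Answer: $\frac{4843}{54115} \approx 0.089495$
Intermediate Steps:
$\frac{1132 + 3711}{25306 + 28809} = \frac{4843}{54115}$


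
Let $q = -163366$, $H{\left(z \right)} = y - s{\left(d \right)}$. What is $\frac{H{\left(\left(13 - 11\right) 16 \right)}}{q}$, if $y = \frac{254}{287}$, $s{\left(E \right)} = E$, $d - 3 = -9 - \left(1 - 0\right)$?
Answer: $- \frac{2263}{46886042} \approx -4.8266 \cdot 10^{-5}$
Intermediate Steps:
$d = -7$ ($d = 3 - \left(10 + 0\right) = 3 - 10 = -7$)
$y = \frac{254}{287}$ ($y = 254 \cdot \frac{1}{287} = \frac{254}{287} \approx 0.88502$)
$H{\left(z \right)} = \frac{2263}{287}$ ($H{\left(z \right)} = \frac{254}{287} - -7 = \frac{254}{287} + 7 = \frac{2263}{287}$)
$\frac{H{\left(\left(13 - 11\right) 16 \right)}}{q} = \frac{2263}{287 \left(-163366\right)} = \frac{2263}{287} \left(- \frac{1}{163366}\right) = - \frac{2263}{46886042}$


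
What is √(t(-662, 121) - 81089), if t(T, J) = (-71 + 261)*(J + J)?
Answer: 3*I*√3901 ≈ 187.37*I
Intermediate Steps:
t(T, J) = 380*J (t(T, J) = 190*(2*J) = 380*J)
√(t(-662, 121) - 81089) = √(380*121 - 81089) = √(45980 - 81089) = √(-35109) = 3*I*√3901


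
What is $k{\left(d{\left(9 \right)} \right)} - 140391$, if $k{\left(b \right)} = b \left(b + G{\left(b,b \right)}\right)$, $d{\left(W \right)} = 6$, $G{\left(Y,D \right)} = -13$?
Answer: $-140433$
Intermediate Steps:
$k{\left(b \right)} = b \left(-13 + b\right)$ ($k{\left(b \right)} = b \left(b - 13\right) = b \left(-13 + b\right)$)
$k{\left(d{\left(9 \right)} \right)} - 140391 = 6 \left(-13 + 6\right) - 140391 = 6 \left(-7\right) - 140391 = -42 - 140391 = -140433$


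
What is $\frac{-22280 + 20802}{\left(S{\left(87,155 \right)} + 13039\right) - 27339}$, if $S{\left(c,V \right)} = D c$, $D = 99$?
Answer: $\frac{1478}{5687} \approx 0.25989$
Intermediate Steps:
$S{\left(c,V \right)} = 99 c$
$\frac{-22280 + 20802}{\left(S{\left(87,155 \right)} + 13039\right) - 27339} = \frac{-22280 + 20802}{\left(99 \cdot 87 + 13039\right) - 27339} = - \frac{1478}{\left(8613 + 13039\right) - 27339} = - \frac{1478}{21652 - 27339} = - \frac{1478}{-5687} = \left(-1478\right) \left(- \frac{1}{5687}\right) = \frac{1478}{5687}$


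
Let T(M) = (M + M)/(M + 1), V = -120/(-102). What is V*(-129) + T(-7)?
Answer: -7621/51 ≈ -149.43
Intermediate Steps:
V = 20/17 (V = -120*(-1/102) = 20/17 ≈ 1.1765)
T(M) = 2*M/(1 + M) (T(M) = (2*M)/(1 + M) = 2*M/(1 + M))
V*(-129) + T(-7) = (20/17)*(-129) + 2*(-7)/(1 - 7) = -2580/17 + 2*(-7)/(-6) = -2580/17 + 2*(-7)*(-1/6) = -2580/17 + 7/3 = -7621/51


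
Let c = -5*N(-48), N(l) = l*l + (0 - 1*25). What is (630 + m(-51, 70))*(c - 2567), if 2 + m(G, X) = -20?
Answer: -8488896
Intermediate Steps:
m(G, X) = -22 (m(G, X) = -2 - 20 = -22)
N(l) = -25 + l² (N(l) = l² + (0 - 25) = l² - 25 = -25 + l²)
c = -11395 (c = -5*(-25 + (-48)²) = -5*(-25 + 2304) = -5*2279 = -11395)
(630 + m(-51, 70))*(c - 2567) = (630 - 22)*(-11395 - 2567) = 608*(-13962) = -8488896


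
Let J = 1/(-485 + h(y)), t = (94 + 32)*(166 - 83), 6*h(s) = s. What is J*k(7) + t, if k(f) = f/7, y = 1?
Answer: 30422316/2909 ≈ 10458.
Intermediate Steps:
k(f) = f/7 (k(f) = f*(⅐) = f/7)
h(s) = s/6
t = 10458 (t = 126*83 = 10458)
J = -6/2909 (J = 1/(-485 + (⅙)*1) = 1/(-485 + ⅙) = 1/(-2909/6) = -6/2909 ≈ -0.0020626)
J*k(7) + t = -6*7/20363 + 10458 = -6/2909*1 + 10458 = -6/2909 + 10458 = 30422316/2909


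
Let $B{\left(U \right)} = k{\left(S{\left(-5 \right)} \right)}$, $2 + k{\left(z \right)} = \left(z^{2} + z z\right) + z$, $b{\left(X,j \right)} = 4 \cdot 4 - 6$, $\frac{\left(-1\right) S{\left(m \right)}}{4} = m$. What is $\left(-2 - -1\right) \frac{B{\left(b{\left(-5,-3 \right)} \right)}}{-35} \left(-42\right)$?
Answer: $- \frac{4908}{5} \approx -981.6$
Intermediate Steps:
$S{\left(m \right)} = - 4 m$
$b{\left(X,j \right)} = 10$ ($b{\left(X,j \right)} = 16 - 6 = 10$)
$k{\left(z \right)} = -2 + z + 2 z^{2}$ ($k{\left(z \right)} = -2 + \left(\left(z^{2} + z z\right) + z\right) = -2 + \left(\left(z^{2} + z^{2}\right) + z\right) = -2 + \left(2 z^{2} + z\right) = -2 + \left(z + 2 z^{2}\right) = -2 + z + 2 z^{2}$)
$B{\left(U \right)} = 818$ ($B{\left(U \right)} = -2 - -20 + 2 \left(\left(-4\right) \left(-5\right)\right)^{2} = -2 + 20 + 2 \cdot 20^{2} = -2 + 20 + 2 \cdot 400 = -2 + 20 + 800 = 818$)
$\left(-2 - -1\right) \frac{B{\left(b{\left(-5,-3 \right)} \right)}}{-35} \left(-42\right) = \left(-2 - -1\right) \frac{818}{-35} \left(-42\right) = \left(-2 + 1\right) 818 \left(- \frac{1}{35}\right) \left(-42\right) = \left(-1\right) \left(- \frac{818}{35}\right) \left(-42\right) = \frac{818}{35} \left(-42\right) = - \frac{4908}{5}$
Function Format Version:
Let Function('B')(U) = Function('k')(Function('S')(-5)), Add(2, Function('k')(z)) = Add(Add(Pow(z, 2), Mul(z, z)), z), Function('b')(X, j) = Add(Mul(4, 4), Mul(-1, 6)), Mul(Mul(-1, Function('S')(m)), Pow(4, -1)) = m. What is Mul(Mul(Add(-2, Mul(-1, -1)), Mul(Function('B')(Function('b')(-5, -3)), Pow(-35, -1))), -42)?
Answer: Rational(-4908, 5) ≈ -981.60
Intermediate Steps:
Function('S')(m) = Mul(-4, m)
Function('b')(X, j) = 10 (Function('b')(X, j) = Add(16, -6) = 10)
Function('k')(z) = Add(-2, z, Mul(2, Pow(z, 2))) (Function('k')(z) = Add(-2, Add(Add(Pow(z, 2), Mul(z, z)), z)) = Add(-2, Add(Add(Pow(z, 2), Pow(z, 2)), z)) = Add(-2, Add(Mul(2, Pow(z, 2)), z)) = Add(-2, Add(z, Mul(2, Pow(z, 2)))) = Add(-2, z, Mul(2, Pow(z, 2))))
Function('B')(U) = 818 (Function('B')(U) = Add(-2, Mul(-4, -5), Mul(2, Pow(Mul(-4, -5), 2))) = Add(-2, 20, Mul(2, Pow(20, 2))) = Add(-2, 20, Mul(2, 400)) = Add(-2, 20, 800) = 818)
Mul(Mul(Add(-2, Mul(-1, -1)), Mul(Function('B')(Function('b')(-5, -3)), Pow(-35, -1))), -42) = Mul(Mul(Add(-2, Mul(-1, -1)), Mul(818, Pow(-35, -1))), -42) = Mul(Mul(Add(-2, 1), Mul(818, Rational(-1, 35))), -42) = Mul(Mul(-1, Rational(-818, 35)), -42) = Mul(Rational(818, 35), -42) = Rational(-4908, 5)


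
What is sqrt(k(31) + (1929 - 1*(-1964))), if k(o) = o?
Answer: 6*sqrt(109) ≈ 62.642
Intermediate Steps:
sqrt(k(31) + (1929 - 1*(-1964))) = sqrt(31 + (1929 - 1*(-1964))) = sqrt(31 + (1929 + 1964)) = sqrt(31 + 3893) = sqrt(3924) = 6*sqrt(109)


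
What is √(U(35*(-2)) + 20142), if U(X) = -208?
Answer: √19934 ≈ 141.19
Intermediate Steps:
√(U(35*(-2)) + 20142) = √(-208 + 20142) = √19934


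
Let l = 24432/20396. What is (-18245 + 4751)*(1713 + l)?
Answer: -117946938330/5099 ≈ -2.3131e+7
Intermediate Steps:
l = 6108/5099 (l = 24432*(1/20396) = 6108/5099 ≈ 1.1979)
(-18245 + 4751)*(1713 + l) = (-18245 + 4751)*(1713 + 6108/5099) = -13494*8740695/5099 = -117946938330/5099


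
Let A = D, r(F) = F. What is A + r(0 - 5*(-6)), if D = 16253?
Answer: 16283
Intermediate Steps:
A = 16253
A + r(0 - 5*(-6)) = 16253 + (0 - 5*(-6)) = 16253 + (0 + 30) = 16253 + 30 = 16283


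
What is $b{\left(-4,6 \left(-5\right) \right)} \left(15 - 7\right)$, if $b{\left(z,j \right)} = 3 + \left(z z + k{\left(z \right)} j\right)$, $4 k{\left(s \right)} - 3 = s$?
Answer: $212$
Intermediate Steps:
$k{\left(s \right)} = \frac{3}{4} + \frac{s}{4}$
$b{\left(z,j \right)} = 3 + z^{2} + j \left(\frac{3}{4} + \frac{z}{4}\right)$ ($b{\left(z,j \right)} = 3 + \left(z z + \left(\frac{3}{4} + \frac{z}{4}\right) j\right) = 3 + \left(z^{2} + j \left(\frac{3}{4} + \frac{z}{4}\right)\right) = 3 + z^{2} + j \left(\frac{3}{4} + \frac{z}{4}\right)$)
$b{\left(-4,6 \left(-5\right) \right)} \left(15 - 7\right) = \left(3 + \left(-4\right)^{2} + \frac{6 \left(-5\right) \left(3 - 4\right)}{4}\right) \left(15 - 7\right) = \left(3 + 16 + \frac{1}{4} \left(-30\right) \left(-1\right)\right) 8 = \left(3 + 16 + \frac{15}{2}\right) 8 = \frac{53}{2} \cdot 8 = 212$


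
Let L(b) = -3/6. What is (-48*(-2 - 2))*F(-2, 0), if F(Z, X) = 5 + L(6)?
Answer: 864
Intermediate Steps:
L(b) = -1/2 (L(b) = -3*1/6 = -1/2)
F(Z, X) = 9/2 (F(Z, X) = 5 - 1/2 = 9/2)
(-48*(-2 - 2))*F(-2, 0) = -48*(-2 - 2)*(9/2) = -48*(-4)*(9/2) = -8*(-24)*(9/2) = 192*(9/2) = 864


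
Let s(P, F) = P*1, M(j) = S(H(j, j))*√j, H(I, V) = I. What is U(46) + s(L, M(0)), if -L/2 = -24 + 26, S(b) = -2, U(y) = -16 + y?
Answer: 26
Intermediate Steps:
L = -4 (L = -2*(-24 + 26) = -2*2 = -4)
M(j) = -2*√j
s(P, F) = P
U(46) + s(L, M(0)) = (-16 + 46) - 4 = 30 - 4 = 26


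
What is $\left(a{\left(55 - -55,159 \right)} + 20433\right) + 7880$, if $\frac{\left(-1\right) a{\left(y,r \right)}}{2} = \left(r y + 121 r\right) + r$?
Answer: $-45463$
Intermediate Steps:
$a{\left(y,r \right)} = - 244 r - 2 r y$ ($a{\left(y,r \right)} = - 2 \left(\left(r y + 121 r\right) + r\right) = - 2 \left(\left(121 r + r y\right) + r\right) = - 2 \left(122 r + r y\right) = - 244 r - 2 r y$)
$\left(a{\left(55 - -55,159 \right)} + 20433\right) + 7880 = \left(\left(-2\right) 159 \left(122 + \left(55 - -55\right)\right) + 20433\right) + 7880 = \left(\left(-2\right) 159 \left(122 + \left(55 + 55\right)\right) + 20433\right) + 7880 = \left(\left(-2\right) 159 \left(122 + 110\right) + 20433\right) + 7880 = \left(\left(-2\right) 159 \cdot 232 + 20433\right) + 7880 = \left(-73776 + 20433\right) + 7880 = -53343 + 7880 = -45463$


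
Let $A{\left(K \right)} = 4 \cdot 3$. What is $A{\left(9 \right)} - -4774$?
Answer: $4786$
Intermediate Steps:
$A{\left(K \right)} = 12$
$A{\left(9 \right)} - -4774 = 12 - -4774 = 12 + 4774 = 4786$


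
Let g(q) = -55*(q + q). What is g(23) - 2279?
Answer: -4809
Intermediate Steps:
g(q) = -110*q
g(23) - 2279 = -110*23 - 2279 = -2530 - 2279 = -4809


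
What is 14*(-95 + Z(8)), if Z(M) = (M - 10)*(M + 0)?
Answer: -1554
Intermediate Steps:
Z(M) = M*(-10 + M) (Z(M) = (-10 + M)*M = M*(-10 + M))
14*(-95 + Z(8)) = 14*(-95 + 8*(-10 + 8)) = 14*(-95 + 8*(-2)) = 14*(-95 - 16) = 14*(-111) = -1554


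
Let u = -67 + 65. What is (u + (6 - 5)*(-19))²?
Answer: 441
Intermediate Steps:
u = -2
(u + (6 - 5)*(-19))² = (-2 + (6 - 5)*(-19))² = (-2 + 1*(-19))² = (-2 - 19)² = (-21)² = 441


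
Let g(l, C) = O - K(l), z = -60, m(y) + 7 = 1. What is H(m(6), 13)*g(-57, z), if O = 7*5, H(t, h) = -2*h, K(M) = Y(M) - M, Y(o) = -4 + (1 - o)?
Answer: 1976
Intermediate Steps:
m(y) = -6 (m(y) = -7 + 1 = -6)
Y(o) = -3 - o
K(M) = -3 - 2*M (K(M) = (-3 - M) - M = -3 - 2*M)
O = 35
g(l, C) = 38 + 2*l (g(l, C) = 35 - (-3 - 2*l) = 35 + (3 + 2*l) = 38 + 2*l)
H(m(6), 13)*g(-57, z) = (-2*13)*(38 + 2*(-57)) = -26*(38 - 114) = -26*(-76) = 1976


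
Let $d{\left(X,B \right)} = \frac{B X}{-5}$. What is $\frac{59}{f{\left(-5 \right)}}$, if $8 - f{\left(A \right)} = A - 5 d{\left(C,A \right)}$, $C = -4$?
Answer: $- \frac{59}{7} \approx -8.4286$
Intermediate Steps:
$d{\left(X,B \right)} = - \frac{B X}{5}$ ($d{\left(X,B \right)} = B X \left(- \frac{1}{5}\right) = - \frac{B X}{5}$)
$f{\left(A \right)} = 8 + 3 A$ ($f{\left(A \right)} = 8 - \left(A - 5 \left(\left(- \frac{1}{5}\right) A \left(-4\right)\right)\right) = 8 - \left(A - 5 \frac{4 A}{5}\right) = 8 - \left(A - 4 A\right) = 8 - - 3 A = 8 + 3 A$)
$\frac{59}{f{\left(-5 \right)}} = \frac{59}{8 + 3 \left(-5\right)} = \frac{59}{8 - 15} = \frac{59}{-7} = 59 \left(- \frac{1}{7}\right) = - \frac{59}{7}$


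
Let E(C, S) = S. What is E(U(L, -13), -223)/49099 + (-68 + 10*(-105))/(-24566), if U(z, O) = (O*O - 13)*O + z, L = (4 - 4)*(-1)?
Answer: 24707232/603083017 ≈ 0.040968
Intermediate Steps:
L = 0 (L = 0*(-1) = 0)
U(z, O) = z + O*(-13 + O²) (U(z, O) = (O² - 13)*O + z = (-13 + O²)*O + z = O*(-13 + O²) + z = z + O*(-13 + O²))
E(U(L, -13), -223)/49099 + (-68 + 10*(-105))/(-24566) = -223/49099 + (-68 + 10*(-105))/(-24566) = -223*1/49099 + (-68 - 1050)*(-1/24566) = -223/49099 - 1118*(-1/24566) = -223/49099 + 559/12283 = 24707232/603083017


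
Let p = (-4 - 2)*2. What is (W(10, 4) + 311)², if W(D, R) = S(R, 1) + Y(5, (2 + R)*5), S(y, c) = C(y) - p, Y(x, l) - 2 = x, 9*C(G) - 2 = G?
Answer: 984064/9 ≈ 1.0934e+5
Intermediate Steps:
C(G) = 2/9 + G/9
Y(x, l) = 2 + x
p = -12 (p = -6*2 = -12)
S(y, c) = 110/9 + y/9 (S(y, c) = (2/9 + y/9) - 1*(-12) = (2/9 + y/9) + 12 = 110/9 + y/9)
W(D, R) = 173/9 + R/9 (W(D, R) = (110/9 + R/9) + (2 + 5) = (110/9 + R/9) + 7 = 173/9 + R/9)
(W(10, 4) + 311)² = ((173/9 + (⅑)*4) + 311)² = ((173/9 + 4/9) + 311)² = (59/3 + 311)² = (992/3)² = 984064/9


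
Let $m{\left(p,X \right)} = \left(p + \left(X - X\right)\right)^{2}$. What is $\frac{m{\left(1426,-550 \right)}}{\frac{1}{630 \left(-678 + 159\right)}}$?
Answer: $-664885647720$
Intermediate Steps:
$m{\left(p,X \right)} = p^{2}$ ($m{\left(p,X \right)} = \left(p + 0\right)^{2} = p^{2}$)
$\frac{m{\left(1426,-550 \right)}}{\frac{1}{630 \left(-678 + 159\right)}} = \frac{1426^{2}}{\frac{1}{630 \left(-678 + 159\right)}} = \frac{2033476}{\frac{1}{630 \left(-519\right)}} = \frac{2033476}{\frac{1}{-326970}} = \frac{2033476}{- \frac{1}{326970}} = 2033476 \left(-326970\right) = -664885647720$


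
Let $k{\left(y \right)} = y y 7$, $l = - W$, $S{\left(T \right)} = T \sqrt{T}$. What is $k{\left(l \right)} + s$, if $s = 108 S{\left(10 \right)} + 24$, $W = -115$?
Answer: $92599 + 1080 \sqrt{10} \approx 96014.0$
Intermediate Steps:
$S{\left(T \right)} = T^{\frac{3}{2}}$
$s = 24 + 1080 \sqrt{10}$ ($s = 108 \cdot 10^{\frac{3}{2}} + 24 = 108 \cdot 10 \sqrt{10} + 24 = 1080 \sqrt{10} + 24 = 24 + 1080 \sqrt{10} \approx 3439.3$)
$l = 115$ ($l = \left(-1\right) \left(-115\right) = 115$)
$k{\left(y \right)} = 7 y^{2}$ ($k{\left(y \right)} = y^{2} \cdot 7 = 7 y^{2}$)
$k{\left(l \right)} + s = 7 \cdot 115^{2} + \left(24 + 1080 \sqrt{10}\right) = 7 \cdot 13225 + \left(24 + 1080 \sqrt{10}\right) = 92575 + \left(24 + 1080 \sqrt{10}\right) = 92599 + 1080 \sqrt{10}$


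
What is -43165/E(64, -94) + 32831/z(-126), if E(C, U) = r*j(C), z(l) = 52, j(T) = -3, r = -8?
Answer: -364159/312 ≈ -1167.2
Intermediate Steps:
E(C, U) = 24 (E(C, U) = -8*(-3) = 24)
-43165/E(64, -94) + 32831/z(-126) = -43165/24 + 32831/52 = -364159/312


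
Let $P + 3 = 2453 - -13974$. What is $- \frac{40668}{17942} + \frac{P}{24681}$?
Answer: $- \frac{354523750}{221413251} \approx -1.6012$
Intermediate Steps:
$P = 16424$ ($P = -3 + \left(2453 - -13974\right) = -3 + \left(2453 + 13974\right) = -3 + 16427 = 16424$)
$- \frac{40668}{17942} + \frac{P}{24681} = - \frac{40668}{17942} + \frac{16424}{24681} = \left(-40668\right) \frac{1}{17942} + 16424 \cdot \frac{1}{24681} = - \frac{20334}{8971} + \frac{16424}{24681} = - \frac{354523750}{221413251}$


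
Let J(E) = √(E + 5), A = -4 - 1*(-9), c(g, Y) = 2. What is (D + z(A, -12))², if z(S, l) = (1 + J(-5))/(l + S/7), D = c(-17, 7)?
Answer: 22801/6241 ≈ 3.6534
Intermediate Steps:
A = 5 (A = -4 + 9 = 5)
J(E) = √(5 + E)
D = 2
z(S, l) = 1/(l + S/7) (z(S, l) = (1 + √(5 - 5))/(l + S/7) = (1 + √0)/(l + S*(⅐)) = (1 + 0)/(l + S/7) = 1/(l + S/7))
(D + z(A, -12))² = (2 + 7/(5 + 7*(-12)))² = (2 + 7/(5 - 84))² = (2 + 7/(-79))² = (2 + 7*(-1/79))² = (2 - 7/79)² = (151/79)² = 22801/6241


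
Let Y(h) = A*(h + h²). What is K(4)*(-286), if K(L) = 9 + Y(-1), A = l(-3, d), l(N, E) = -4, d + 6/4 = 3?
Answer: -2574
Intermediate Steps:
d = 3/2 (d = -3/2 + 3 = 3/2 ≈ 1.5000)
A = -4
Y(h) = -4*h - 4*h² (Y(h) = -4*(h + h²) = -4*h - 4*h²)
K(L) = 9 (K(L) = 9 - 4*(-1)*(1 - 1) = 9 - 4*(-1)*0 = 9 + 0 = 9)
K(4)*(-286) = 9*(-286) = -2574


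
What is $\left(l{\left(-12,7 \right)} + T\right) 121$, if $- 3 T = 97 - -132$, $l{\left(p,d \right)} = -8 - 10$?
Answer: $- \frac{34243}{3} \approx -11414.0$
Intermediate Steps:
$l{\left(p,d \right)} = -18$ ($l{\left(p,d \right)} = -8 - 10 = -18$)
$T = - \frac{229}{3}$ ($T = - \frac{97 - -132}{3} = - \frac{97 + 132}{3} = \left(- \frac{1}{3}\right) 229 = - \frac{229}{3} \approx -76.333$)
$\left(l{\left(-12,7 \right)} + T\right) 121 = \left(-18 - \frac{229}{3}\right) 121 = \left(- \frac{283}{3}\right) 121 = - \frac{34243}{3}$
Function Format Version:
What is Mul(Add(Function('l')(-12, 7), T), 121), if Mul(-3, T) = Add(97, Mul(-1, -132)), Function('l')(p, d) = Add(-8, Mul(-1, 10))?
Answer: Rational(-34243, 3) ≈ -11414.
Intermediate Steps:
Function('l')(p, d) = -18 (Function('l')(p, d) = Add(-8, -10) = -18)
T = Rational(-229, 3) (T = Mul(Rational(-1, 3), Add(97, Mul(-1, -132))) = Mul(Rational(-1, 3), Add(97, 132)) = Mul(Rational(-1, 3), 229) = Rational(-229, 3) ≈ -76.333)
Mul(Add(Function('l')(-12, 7), T), 121) = Mul(Add(-18, Rational(-229, 3)), 121) = Mul(Rational(-283, 3), 121) = Rational(-34243, 3)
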